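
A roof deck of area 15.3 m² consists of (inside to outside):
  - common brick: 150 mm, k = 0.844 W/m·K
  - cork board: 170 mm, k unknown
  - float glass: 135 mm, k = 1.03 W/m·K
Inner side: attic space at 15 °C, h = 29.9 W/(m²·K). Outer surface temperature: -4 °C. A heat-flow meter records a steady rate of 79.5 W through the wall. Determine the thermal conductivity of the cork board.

Model the wall as resistances in series:
R_inner film = 1/(h_i·A) = 1/(29.9×15.3) = 0.002186 K/W
R_common brick = L/(kA) = 0.15/(0.844×15.3) = 0.01162 K/W
R_float glass = L/(kA) = 0.135/(1.03×15.3) = 0.008567 K/W
Sum of known resistances R_other = 0.02237 K/W
Total R = ΔT/Q = 19/79.5 = 0.239 K/W
R_cork board = R_total − R_other = 0.2166 K/W
k = L/(R·A) = 0.17/(0.2166×15.3)

k ≈ 0.0513 W/(m·K)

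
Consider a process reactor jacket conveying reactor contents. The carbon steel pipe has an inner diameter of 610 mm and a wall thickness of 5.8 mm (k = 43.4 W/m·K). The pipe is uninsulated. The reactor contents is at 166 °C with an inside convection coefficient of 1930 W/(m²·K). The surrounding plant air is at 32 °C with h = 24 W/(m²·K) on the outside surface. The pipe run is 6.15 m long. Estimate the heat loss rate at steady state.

Q ≈ 38000 W

Cylindrical conduction, so R = ln(r₂/r₁)/(2πkL) per layer, in series:
R_inner film = 1/(h_i·2πr₁L) = 1/(1930×2π×0.305×6.15) = 4.396×10^-5 K/W
R_carbon steel pipe wall = ln(310.8/305)/(2π×43.4×6.15) = 1.123×10^-5 K/W
R_outer film = 1/(h_o·2πr_oL) = 1/(24×2π×0.3108×6.15) = 0.003469 K/W
R_total = 0.003525 K/W
Q = ΔT/R_total = 134/0.003525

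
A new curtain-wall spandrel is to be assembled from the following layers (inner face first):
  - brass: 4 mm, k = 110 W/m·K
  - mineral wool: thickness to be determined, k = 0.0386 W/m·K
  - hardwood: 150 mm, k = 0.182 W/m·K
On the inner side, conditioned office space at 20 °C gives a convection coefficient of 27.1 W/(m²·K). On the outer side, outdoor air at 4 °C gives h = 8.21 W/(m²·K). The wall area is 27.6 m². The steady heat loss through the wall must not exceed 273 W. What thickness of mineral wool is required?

L ≈ 24.5 mm

Thermal resistances in series:
R_inner film = 1/(h_i·A) = 1/(27.1×27.6) = 0.001337 K/W
R_brass = L/(kA) = 0.004/(110×27.6) = 1.318×10^-6 K/W
R_hardwood = L/(kA) = 0.15/(0.182×27.6) = 0.02986 K/W
R_outer film = 1/(h_o·A) = 1/(8.21×27.6) = 0.004413 K/W
Sum of the known resistances R_other = 0.03561 K/W
Required total resistance R_tot = ΔT/Q_allow = 16/273 = 0.05861 K/W
R_mineral wool = R_tot − R_other = 0.023 K/W
L = R·k·A = 0.023×0.0386×27.6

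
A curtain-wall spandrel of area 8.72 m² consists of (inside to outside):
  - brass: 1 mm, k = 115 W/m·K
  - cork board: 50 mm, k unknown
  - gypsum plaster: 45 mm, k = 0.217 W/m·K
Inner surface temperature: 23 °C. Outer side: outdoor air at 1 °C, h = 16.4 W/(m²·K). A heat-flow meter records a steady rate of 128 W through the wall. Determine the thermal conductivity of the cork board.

Model the wall as resistances in series:
R_brass = L/(kA) = 0.001/(115×8.72) = 9.972×10^-7 K/W
R_gypsum plaster = L/(kA) = 0.045/(0.217×8.72) = 0.02378 K/W
R_outer film = 1/(h_o·A) = 1/(16.4×8.72) = 0.006993 K/W
Sum of known resistances R_other = 0.03077 K/W
Total R = ΔT/Q = 22/128 = 0.1719 K/W
R_cork board = R_total − R_other = 0.1411 K/W
k = L/(R·A) = 0.05/(0.1411×8.72)

k ≈ 0.0406 W/(m·K)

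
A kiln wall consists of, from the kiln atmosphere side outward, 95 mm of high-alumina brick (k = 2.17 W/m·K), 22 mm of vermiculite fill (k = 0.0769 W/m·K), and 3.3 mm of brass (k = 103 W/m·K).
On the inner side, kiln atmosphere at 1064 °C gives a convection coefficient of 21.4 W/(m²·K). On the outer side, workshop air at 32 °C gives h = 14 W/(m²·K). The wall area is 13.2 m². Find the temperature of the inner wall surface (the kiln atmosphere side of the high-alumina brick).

T ≈ 956 °C

Series thermal resistances:
R_inner film = 1/(h_i·A) = 1/(21.4×13.2) = 0.00354 K/W
R_high-alumina brick = L/(kA) = 0.095/(2.17×13.2) = 0.003317 K/W
R_vermiculite fill = L/(kA) = 0.022/(0.0769×13.2) = 0.02167 K/W
R_brass = L/(kA) = 0.0033/(103×13.2) = 2.427×10^-6 K/W
R_outer film = 1/(h_o·A) = 1/(14×13.2) = 0.005411 K/W
R_total = 0.03394 K/W;  Q = ΔT/R_total = 1032/0.03394 = 30400 W
T_interface = T_inner − Q·ΣR(inner→interface) = 1064 − 30400×0.00354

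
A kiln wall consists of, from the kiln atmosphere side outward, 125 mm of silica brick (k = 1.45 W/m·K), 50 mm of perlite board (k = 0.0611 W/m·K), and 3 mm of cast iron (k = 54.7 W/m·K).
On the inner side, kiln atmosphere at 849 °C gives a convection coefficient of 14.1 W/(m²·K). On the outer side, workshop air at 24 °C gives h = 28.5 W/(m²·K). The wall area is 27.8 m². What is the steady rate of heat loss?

Using the resistance-network approach (series):
R_inner film = 1/(h_i·A) = 1/(14.1×27.8) = 0.002551 K/W
R_silica brick = L/(kA) = 0.125/(1.45×27.8) = 0.003101 K/W
R_perlite board = L/(kA) = 0.05/(0.0611×27.8) = 0.02944 K/W
R_cast iron = L/(kA) = 0.003/(54.7×27.8) = 1.973×10^-6 K/W
R_outer film = 1/(h_o·A) = 1/(28.5×27.8) = 0.001262 K/W
R_total = 0.03635 K/W
Q = ΔT / R_total = 825 / 0.03635

Q ≈ 22700 W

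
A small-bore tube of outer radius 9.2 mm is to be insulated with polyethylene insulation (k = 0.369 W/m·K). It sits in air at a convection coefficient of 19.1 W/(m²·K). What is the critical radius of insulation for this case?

r_cr ≈ 19.3 mm

For a cylinder r_cr = k/h = 0.369/19.1
r_cr = 19.3 mm; since the bare radius (9.2 mm) is below r_cr, adding a thin layer of insulation will *increase* heat loss.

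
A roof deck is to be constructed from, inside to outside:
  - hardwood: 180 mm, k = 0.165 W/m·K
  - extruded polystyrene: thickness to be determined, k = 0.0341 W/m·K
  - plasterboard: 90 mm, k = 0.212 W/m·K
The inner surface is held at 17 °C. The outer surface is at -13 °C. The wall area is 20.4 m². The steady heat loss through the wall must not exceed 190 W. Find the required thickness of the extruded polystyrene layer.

L ≈ 58.2 mm

Thermal resistances in series:
R_hardwood = L/(kA) = 0.18/(0.165×20.4) = 0.05348 K/W
R_plasterboard = L/(kA) = 0.09/(0.212×20.4) = 0.02081 K/W
Sum of the known resistances R_other = 0.07429 K/W
Required total resistance R_tot = ΔT/Q_allow = 30/190 = 0.1579 K/W
R_extruded polystyrene = R_tot − R_other = 0.08361 K/W
L = R·k·A = 0.08361×0.0341×20.4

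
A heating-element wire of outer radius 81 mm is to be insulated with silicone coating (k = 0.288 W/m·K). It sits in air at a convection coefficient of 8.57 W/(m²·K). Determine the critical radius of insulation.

For a cylinder r_cr = k/h = 0.288/8.57
r_cr = 33.6 mm; since the bare radius (81 mm) is above r_cr, any added insulation will reduce heat loss.

r_cr ≈ 33.6 mm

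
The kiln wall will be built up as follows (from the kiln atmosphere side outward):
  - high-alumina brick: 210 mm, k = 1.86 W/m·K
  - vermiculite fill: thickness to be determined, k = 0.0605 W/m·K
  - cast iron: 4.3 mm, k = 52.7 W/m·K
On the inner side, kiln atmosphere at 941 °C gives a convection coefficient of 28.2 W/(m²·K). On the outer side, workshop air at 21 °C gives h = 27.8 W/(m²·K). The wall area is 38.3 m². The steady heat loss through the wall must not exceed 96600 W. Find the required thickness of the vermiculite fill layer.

L ≈ 10.9 mm

Thermal resistances in series:
R_inner film = 1/(h_i·A) = 1/(28.2×38.3) = 9.259×10^-4 K/W
R_high-alumina brick = L/(kA) = 0.21/(1.86×38.3) = 0.002948 K/W
R_cast iron = L/(kA) = 0.0043/(52.7×38.3) = 2.13×10^-6 K/W
R_outer film = 1/(h_o·A) = 1/(27.8×38.3) = 9.392×10^-4 K/W
Sum of the known resistances R_other = 0.004815 K/W
Required total resistance R_tot = ΔT/Q_allow = 920/96600 = 0.009524 K/W
R_vermiculite fill = R_tot − R_other = 0.004709 K/W
L = R·k·A = 0.004709×0.0605×38.3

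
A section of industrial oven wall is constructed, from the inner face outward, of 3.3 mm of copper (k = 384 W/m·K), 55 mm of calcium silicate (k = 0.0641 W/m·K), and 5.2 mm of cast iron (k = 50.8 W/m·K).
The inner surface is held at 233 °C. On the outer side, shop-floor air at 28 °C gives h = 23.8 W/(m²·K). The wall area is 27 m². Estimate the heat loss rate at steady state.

Treating each layer as a thermal resistance in series:
R_copper = L/(kA) = 0.0033/(384×27) = 3.183×10^-7 K/W
R_calcium silicate = L/(kA) = 0.055/(0.0641×27) = 0.03178 K/W
R_cast iron = L/(kA) = 0.0052/(50.8×27) = 3.791×10^-6 K/W
R_outer film = 1/(h_o·A) = 1/(23.8×27) = 0.001556 K/W
R_total = 0.03334 K/W
Q = ΔT / R_total = 205 / 0.03334

Q ≈ 6150 W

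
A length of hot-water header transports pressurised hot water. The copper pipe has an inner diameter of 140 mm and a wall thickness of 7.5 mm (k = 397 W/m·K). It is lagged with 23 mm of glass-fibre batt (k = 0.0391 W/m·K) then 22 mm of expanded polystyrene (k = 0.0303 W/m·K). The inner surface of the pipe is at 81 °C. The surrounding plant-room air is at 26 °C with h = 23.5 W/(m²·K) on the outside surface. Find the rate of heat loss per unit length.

Cylindrical conduction, so R = ln(r₂/r₁)/(2πkL) per layer, in series:
R_copper pipe wall = ln(77.5/70)/(2π×397×1) = 4.08×10^-5 K/W
R_glass-fibre batt = ln(100.5/77.5)/(2π×0.0391×1) = 1.058 K/W
R_expanded polystyrene = ln(122.5/100.5)/(2π×0.0303×1) = 1.04 K/W
R_outer film = 1/(h_o·2πr_oL) = 1/(23.5×2π×0.1225×1) = 0.05529 K/W
R_total = 2.153 K/W
Q = ΔT/R_total = 55/2.153

q′ ≈ 25.5 W/m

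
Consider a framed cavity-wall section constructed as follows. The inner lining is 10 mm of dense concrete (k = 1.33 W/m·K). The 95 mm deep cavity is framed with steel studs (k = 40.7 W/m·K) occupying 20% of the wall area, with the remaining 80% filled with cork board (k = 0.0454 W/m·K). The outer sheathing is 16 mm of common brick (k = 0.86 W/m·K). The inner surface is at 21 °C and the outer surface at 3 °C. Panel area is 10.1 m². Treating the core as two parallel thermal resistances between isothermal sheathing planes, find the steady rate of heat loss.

Q ≈ 4820 W

Sheathing layers in series; stud and cavity paths in parallel between them.
R_inner = 0.01/(1.33×10.1) = 7.444×10^-4 K/W
R_stud  = 0.095/(40.7×0.2×10.1) = 0.001156 K/W
R_cav   = 0.095/(0.0454×0.8×10.1) = 0.259 K/W
1/R_core = 1/R_stud + 1/R_cav → R_core = 0.00115 K/W
R_outer = 0.016/(0.86×10.1) = 0.001842 K/W
R_total = 0.003737 K/W
Q = ΔT/R_total = 18/0.003737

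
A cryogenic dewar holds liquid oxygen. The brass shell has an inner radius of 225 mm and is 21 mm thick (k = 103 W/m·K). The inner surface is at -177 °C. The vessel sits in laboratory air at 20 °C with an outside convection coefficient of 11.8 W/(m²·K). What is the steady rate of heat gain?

Radial (spherical) resistances in series:
R_brass shell = (1/0.225 − 1/0.246)/(4π×103) = 2.931×10^-4 K/W
R_outer film = 1/(h·4πr_o²) = 1/(11.8×4π×0.246²) = 0.1114 K/W
R_total = 0.1117 K/W
Q = ΔT/R_total = 197/0.1117

Q ≈ 1760 W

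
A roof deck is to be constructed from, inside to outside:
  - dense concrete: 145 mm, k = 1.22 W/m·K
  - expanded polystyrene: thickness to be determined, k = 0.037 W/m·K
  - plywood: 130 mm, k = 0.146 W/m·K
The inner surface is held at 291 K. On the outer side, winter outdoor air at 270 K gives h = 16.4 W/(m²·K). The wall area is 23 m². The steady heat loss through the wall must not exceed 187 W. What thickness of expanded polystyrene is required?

L ≈ 56 mm

Model the wall as resistances in series:
R_dense concrete = L/(kA) = 0.145/(1.22×23) = 0.005167 K/W
R_plywood = L/(kA) = 0.13/(0.146×23) = 0.03871 K/W
R_outer film = 1/(h_o·A) = 1/(16.4×23) = 0.002651 K/W
Sum of the known resistances R_other = 0.04653 K/W
Required total resistance R_tot = ΔT/Q_allow = 21/187 = 0.1123 K/W
R_expanded polystyrene = R_tot − R_other = 0.06577 K/W
L = R·k·A = 0.06577×0.037×23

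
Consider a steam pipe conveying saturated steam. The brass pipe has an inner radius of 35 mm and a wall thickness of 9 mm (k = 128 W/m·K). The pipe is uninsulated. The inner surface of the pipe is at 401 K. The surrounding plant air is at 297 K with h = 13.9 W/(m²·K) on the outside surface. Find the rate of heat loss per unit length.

Radial resistances (cylindrical: R_cond = ln(r_o/r_i)/(2πkL), R_conv = 1/(h·2πrL)):
R_brass pipe wall = ln(44/35)/(2π×128×1) = 2.845×10^-4 K/W
R_outer film = 1/(h_o·2πr_oL) = 1/(13.9×2π×0.044×1) = 0.2602 K/W
R_total = 0.2605 K/W
Q = ΔT/R_total = 104/0.2605

q′ ≈ 399 W/m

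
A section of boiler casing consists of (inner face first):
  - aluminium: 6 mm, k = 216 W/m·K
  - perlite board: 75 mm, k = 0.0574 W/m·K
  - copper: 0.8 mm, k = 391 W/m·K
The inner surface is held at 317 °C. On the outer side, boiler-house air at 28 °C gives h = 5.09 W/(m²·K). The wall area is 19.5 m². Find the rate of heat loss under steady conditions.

Q ≈ 3750 W

Thermal resistances in series:
R_aluminium = L/(kA) = 0.006/(216×19.5) = 1.425×10^-6 K/W
R_perlite board = L/(kA) = 0.075/(0.0574×19.5) = 0.06701 K/W
R_copper = L/(kA) = 0.0008/(391×19.5) = 1.049×10^-7 K/W
R_outer film = 1/(h_o·A) = 1/(5.09×19.5) = 0.01008 K/W
R_total = 0.07708 K/W
Q = ΔT / R_total = 289 / 0.07708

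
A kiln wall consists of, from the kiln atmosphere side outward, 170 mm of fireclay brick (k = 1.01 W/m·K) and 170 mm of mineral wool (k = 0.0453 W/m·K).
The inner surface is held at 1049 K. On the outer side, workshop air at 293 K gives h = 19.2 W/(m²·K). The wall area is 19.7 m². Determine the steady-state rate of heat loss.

Model the wall as resistances in series:
R_fireclay brick = L/(kA) = 0.17/(1.01×19.7) = 0.008544 K/W
R_mineral wool = L/(kA) = 0.17/(0.0453×19.7) = 0.1905 K/W
R_outer film = 1/(h_o·A) = 1/(19.2×19.7) = 0.002644 K/W
R_total = 0.2017 K/W
Q = ΔT / R_total = 756 / 0.2017

Q ≈ 3750 W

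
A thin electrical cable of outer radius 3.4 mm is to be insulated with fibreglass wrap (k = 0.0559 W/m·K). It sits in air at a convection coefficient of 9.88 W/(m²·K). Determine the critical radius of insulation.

r_cr ≈ 5.66 mm

For a cylinder r_cr = k/h = 0.0559/9.88
r_cr = 5.66 mm; since the bare radius (3.4 mm) is below r_cr, adding a thin layer of insulation will *increase* heat loss.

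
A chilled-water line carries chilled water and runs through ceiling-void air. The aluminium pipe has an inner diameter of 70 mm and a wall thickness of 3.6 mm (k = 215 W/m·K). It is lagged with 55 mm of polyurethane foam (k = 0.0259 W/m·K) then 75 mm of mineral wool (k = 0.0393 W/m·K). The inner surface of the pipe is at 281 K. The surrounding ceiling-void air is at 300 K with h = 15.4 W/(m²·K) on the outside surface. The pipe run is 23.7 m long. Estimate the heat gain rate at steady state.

Q ≈ 57.1 W

For a radial system each layer contributes R = ln(r_out/r_in)/(2πkL); films add R = 1/(hA).
R_aluminium pipe wall = ln(38.6/35)/(2π×215×23.7) = 3.058×10^-6 K/W
R_polyurethane foam = ln(93.6/38.6)/(2π×0.0259×23.7) = 0.2297 K/W
R_mineral wool = ln(168.6/93.6)/(2π×0.0393×23.7) = 0.1006 K/W
R_outer film = 1/(h_o·2πr_oL) = 1/(15.4×2π×0.1686×23.7) = 0.002586 K/W
R_total = 0.3328 K/W
Q = ΔT/R_total = 19/0.3328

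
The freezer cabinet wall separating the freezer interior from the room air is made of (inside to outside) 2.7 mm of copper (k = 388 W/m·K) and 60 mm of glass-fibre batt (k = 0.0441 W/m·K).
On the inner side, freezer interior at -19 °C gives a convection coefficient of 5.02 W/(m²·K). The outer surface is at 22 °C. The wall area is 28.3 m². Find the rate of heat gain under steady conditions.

Q ≈ 744 W

Series thermal resistances:
R_inner film = 1/(h_i·A) = 1/(5.02×28.3) = 0.007039 K/W
R_copper = L/(kA) = 0.0027/(388×28.3) = 2.459×10^-7 K/W
R_glass-fibre batt = L/(kA) = 0.06/(0.0441×28.3) = 0.04808 K/W
R_total = 0.05511 K/W
Q = ΔT / R_total = 41 / 0.05511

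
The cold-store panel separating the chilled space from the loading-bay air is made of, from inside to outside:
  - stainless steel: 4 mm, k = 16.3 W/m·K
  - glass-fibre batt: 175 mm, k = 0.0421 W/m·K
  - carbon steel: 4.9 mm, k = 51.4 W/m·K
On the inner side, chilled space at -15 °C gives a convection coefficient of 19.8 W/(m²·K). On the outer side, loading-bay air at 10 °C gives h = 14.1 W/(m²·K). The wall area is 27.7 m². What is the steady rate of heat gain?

Thermal resistances in series:
R_inner film = 1/(h_i·A) = 1/(19.8×27.7) = 0.001823 K/W
R_stainless steel = L/(kA) = 0.004/(16.3×27.7) = 8.859×10^-6 K/W
R_glass-fibre batt = L/(kA) = 0.175/(0.0421×27.7) = 0.1501 K/W
R_carbon steel = L/(kA) = 0.0049/(51.4×27.7) = 3.442×10^-6 K/W
R_outer film = 1/(h_o·A) = 1/(14.1×27.7) = 0.00256 K/W
R_total = 0.1545 K/W
Q = ΔT / R_total = 25 / 0.1545

Q ≈ 162 W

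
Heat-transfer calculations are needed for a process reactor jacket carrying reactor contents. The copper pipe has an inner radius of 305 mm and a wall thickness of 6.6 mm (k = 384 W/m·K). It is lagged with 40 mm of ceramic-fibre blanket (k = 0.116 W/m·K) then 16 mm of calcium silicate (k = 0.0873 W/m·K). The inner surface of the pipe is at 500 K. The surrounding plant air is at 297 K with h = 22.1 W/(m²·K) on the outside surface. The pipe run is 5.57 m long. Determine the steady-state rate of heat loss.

Cylindrical conduction, so R = ln(r₂/r₁)/(2πkL) per layer, in series:
R_copper pipe wall = ln(311.6/305)/(2π×384×5.57) = 1.593×10^-6 K/W
R_ceramic-fibre blanket = ln(351.6/311.6)/(2π×0.116×5.57) = 0.02975 K/W
R_calcium silicate = ln(367.6/351.6)/(2π×0.0873×5.57) = 0.01457 K/W
R_outer film = 1/(h_o·2πr_oL) = 1/(22.1×2π×0.3676×5.57) = 0.003517 K/W
R_total = 0.04783 K/W
Q = ΔT/R_total = 203/0.04783

Q ≈ 4240 W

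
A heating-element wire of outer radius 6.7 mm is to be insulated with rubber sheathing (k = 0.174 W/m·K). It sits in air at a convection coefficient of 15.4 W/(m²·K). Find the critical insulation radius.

r_cr ≈ 11.3 mm

For a cylinder r_cr = k/h = 0.174/15.4
r_cr = 11.3 mm; since the bare radius (6.7 mm) is below r_cr, adding a thin layer of insulation will *increase* heat loss.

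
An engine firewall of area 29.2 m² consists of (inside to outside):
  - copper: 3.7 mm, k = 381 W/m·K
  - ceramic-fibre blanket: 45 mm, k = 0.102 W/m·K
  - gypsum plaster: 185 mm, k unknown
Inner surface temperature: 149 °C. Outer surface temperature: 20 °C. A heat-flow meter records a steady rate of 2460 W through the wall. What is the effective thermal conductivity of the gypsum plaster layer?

Series thermal resistances:
R_copper = L/(kA) = 0.0037/(381×29.2) = 3.326×10^-7 K/W
R_ceramic-fibre blanket = L/(kA) = 0.045/(0.102×29.2) = 0.01511 K/W
Sum of known resistances R_other = 0.01511 K/W
Total R = ΔT/Q = 129/2460 = 0.05244 K/W
R_gypsum plaster = R_total − R_other = 0.03733 K/W
k = L/(R·A) = 0.185/(0.03733×29.2)

k ≈ 0.17 W/(m·K)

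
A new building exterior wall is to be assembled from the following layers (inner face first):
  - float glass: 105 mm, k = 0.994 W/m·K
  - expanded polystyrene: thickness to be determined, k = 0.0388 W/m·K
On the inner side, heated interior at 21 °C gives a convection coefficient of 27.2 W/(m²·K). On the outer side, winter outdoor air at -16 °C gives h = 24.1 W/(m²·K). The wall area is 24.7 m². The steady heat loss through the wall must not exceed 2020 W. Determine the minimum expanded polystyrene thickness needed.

L ≈ 10.4 mm

Series thermal resistances:
R_inner film = 1/(h_i·A) = 1/(27.2×24.7) = 0.001488 K/W
R_float glass = L/(kA) = 0.105/(0.994×24.7) = 0.004277 K/W
R_outer film = 1/(h_o·A) = 1/(24.1×24.7) = 0.00168 K/W
Sum of the known resistances R_other = 0.007445 K/W
Required total resistance R_tot = ΔT/Q_allow = 37/2020 = 0.01832 K/W
R_expanded polystyrene = R_tot − R_other = 0.01087 K/W
L = R·k·A = 0.01087×0.0388×24.7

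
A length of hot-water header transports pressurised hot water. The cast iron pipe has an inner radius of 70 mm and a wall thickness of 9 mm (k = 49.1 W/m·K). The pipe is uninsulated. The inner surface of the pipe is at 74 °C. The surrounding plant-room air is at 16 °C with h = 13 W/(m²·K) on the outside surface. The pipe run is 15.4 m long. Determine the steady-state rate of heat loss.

Cylindrical conduction, so R = ln(r₂/r₁)/(2πkL) per layer, in series:
R_cast iron pipe wall = ln(79/70)/(2π×49.1×15.4) = 2.546×10^-5 K/W
R_outer film = 1/(h_o·2πr_oL) = 1/(13×2π×0.079×15.4) = 0.01006 K/W
R_total = 0.01009 K/W
Q = ΔT/R_total = 58/0.01009

Q ≈ 5750 W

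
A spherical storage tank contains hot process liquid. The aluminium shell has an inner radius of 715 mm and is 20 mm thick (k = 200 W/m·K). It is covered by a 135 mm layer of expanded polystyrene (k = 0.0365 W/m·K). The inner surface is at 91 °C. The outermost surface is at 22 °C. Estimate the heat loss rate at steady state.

Q ≈ 150 W

Each spherical layer contributes R = (1/r_i − 1/r_o)/(4πk):
R_aluminium shell = (1/0.715 − 1/0.735)/(4π×200) = 1.514×10^-5 K/W
R_expanded polystyrene = (1/0.735 − 1/0.87)/(4π×0.0365) = 0.4603 K/W
R_total = 0.4603 K/W
Q = ΔT/R_total = 69/0.4603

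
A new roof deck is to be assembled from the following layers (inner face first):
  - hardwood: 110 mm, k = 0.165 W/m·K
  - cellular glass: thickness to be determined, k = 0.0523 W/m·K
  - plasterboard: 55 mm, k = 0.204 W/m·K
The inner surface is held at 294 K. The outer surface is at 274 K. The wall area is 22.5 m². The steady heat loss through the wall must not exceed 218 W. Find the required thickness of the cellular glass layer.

L ≈ 59 mm

Treating each layer as a thermal resistance in series:
R_hardwood = L/(kA) = 0.11/(0.165×22.5) = 0.02963 K/W
R_plasterboard = L/(kA) = 0.055/(0.204×22.5) = 0.01198 K/W
Sum of the known resistances R_other = 0.04161 K/W
Required total resistance R_tot = ΔT/Q_allow = 20/218 = 0.09174 K/W
R_cellular glass = R_tot − R_other = 0.05013 K/W
L = R·k·A = 0.05013×0.0523×22.5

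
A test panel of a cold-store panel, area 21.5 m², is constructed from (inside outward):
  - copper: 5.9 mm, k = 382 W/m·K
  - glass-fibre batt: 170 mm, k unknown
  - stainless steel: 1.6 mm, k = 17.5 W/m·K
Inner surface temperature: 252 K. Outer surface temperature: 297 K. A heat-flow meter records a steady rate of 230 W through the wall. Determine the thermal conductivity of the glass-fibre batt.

Thermal resistances in series:
R_copper = L/(kA) = 0.0059/(382×21.5) = 7.184×10^-7 K/W
R_stainless steel = L/(kA) = 0.0016/(17.5×21.5) = 4.252×10^-6 K/W
Sum of known resistances R_other = 4.971×10^-6 K/W
Total R = ΔT/Q = 45/230 = 0.1957 K/W
R_glass-fibre batt = R_total − R_other = 0.1956 K/W
k = L/(R·A) = 0.17/(0.1956×21.5)

k ≈ 0.0404 W/(m·K)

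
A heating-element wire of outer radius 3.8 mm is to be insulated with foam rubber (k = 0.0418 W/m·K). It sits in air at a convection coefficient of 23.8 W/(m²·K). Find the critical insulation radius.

For a cylinder r_cr = k/h = 0.0418/23.8
r_cr = 1.76 mm; since the bare radius (3.8 mm) is above r_cr, any added insulation will reduce heat loss.

r_cr ≈ 1.76 mm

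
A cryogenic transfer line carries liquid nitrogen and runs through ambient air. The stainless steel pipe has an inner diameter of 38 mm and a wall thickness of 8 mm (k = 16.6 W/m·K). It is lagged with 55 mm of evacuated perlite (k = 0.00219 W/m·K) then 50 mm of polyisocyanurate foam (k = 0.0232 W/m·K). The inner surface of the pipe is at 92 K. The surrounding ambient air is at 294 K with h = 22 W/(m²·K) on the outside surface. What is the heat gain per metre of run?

For a radial system each layer contributes R = ln(r_out/r_in)/(2πkL); films add R = 1/(hA).
R_stainless steel pipe wall = ln(27/19)/(2π×16.6×1) = 0.003369 K/W
R_evacuated perlite = ln(82/27)/(2π×0.00219×1) = 80.73 K/W
R_polyisocyanurate foam = ln(132/82)/(2π×0.0232×1) = 3.266 K/W
R_outer film = 1/(h_o·2πr_oL) = 1/(22×2π×0.132×1) = 0.05481 K/W
R_total = 84.06 K/W
Q = ΔT/R_total = 202/84.06

q′ ≈ 2.4 W/m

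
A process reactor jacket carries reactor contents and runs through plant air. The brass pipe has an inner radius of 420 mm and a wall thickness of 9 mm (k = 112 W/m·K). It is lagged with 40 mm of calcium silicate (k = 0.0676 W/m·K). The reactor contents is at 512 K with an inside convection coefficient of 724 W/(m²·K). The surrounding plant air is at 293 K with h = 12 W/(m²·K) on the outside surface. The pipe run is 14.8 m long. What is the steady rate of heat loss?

Q ≈ 13600 W

Radial resistances (cylindrical: R_cond = ln(r_o/r_i)/(2πkL), R_conv = 1/(h·2πrL)):
R_inner film = 1/(h_i·2πr₁L) = 1/(724×2π×0.42×14.8) = 3.536×10^-5 K/W
R_brass pipe wall = ln(429/420)/(2π×112×14.8) = 2.036×10^-6 K/W
R_calcium silicate = ln(469/429)/(2π×0.0676×14.8) = 0.01418 K/W
R_outer film = 1/(h_o·2πr_oL) = 1/(12×2π×0.469×14.8) = 0.001911 K/W
R_total = 0.01613 K/W
Q = ΔT/R_total = 219/0.01613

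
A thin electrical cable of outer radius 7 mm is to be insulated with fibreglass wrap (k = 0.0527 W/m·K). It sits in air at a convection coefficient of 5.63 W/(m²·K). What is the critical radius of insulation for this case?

For a cylinder r_cr = k/h = 0.0527/5.63
r_cr = 9.36 mm; since the bare radius (7 mm) is below r_cr, adding a thin layer of insulation will *increase* heat loss.

r_cr ≈ 9.36 mm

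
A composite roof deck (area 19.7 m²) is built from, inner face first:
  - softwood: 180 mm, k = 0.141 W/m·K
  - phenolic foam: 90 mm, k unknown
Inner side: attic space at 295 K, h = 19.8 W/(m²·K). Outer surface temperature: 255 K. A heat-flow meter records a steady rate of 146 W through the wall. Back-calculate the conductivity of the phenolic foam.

Using the resistance-network approach (series):
R_inner film = 1/(h_i·A) = 1/(19.8×19.7) = 0.002564 K/W
R_softwood = L/(kA) = 0.18/(0.141×19.7) = 0.0648 K/W
Sum of known resistances R_other = 0.06737 K/W
Total R = ΔT/Q = 40/146 = 0.274 K/W
R_phenolic foam = R_total − R_other = 0.2066 K/W
k = L/(R·A) = 0.09/(0.2066×19.7)

k ≈ 0.0221 W/(m·K)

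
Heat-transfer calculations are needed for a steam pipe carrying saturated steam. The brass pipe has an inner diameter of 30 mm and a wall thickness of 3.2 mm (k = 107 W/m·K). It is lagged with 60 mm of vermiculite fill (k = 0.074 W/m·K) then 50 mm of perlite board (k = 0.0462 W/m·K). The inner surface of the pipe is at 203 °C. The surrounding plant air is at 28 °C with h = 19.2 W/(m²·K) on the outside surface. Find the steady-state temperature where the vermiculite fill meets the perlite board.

For a radial system each layer contributes R = ln(r_out/r_in)/(2πkL); films add R = 1/(hA).
R_brass pipe wall = ln(18.2/15)/(2π×107×1) = 2.876×10^-4 K/W
R_vermiculite fill = ln(78.2/18.2)/(2π×0.074×1) = 3.135 K/W
R_perlite board = ln(128.2/78.2)/(2π×0.0462×1) = 1.703 K/W
R_outer film = 1/(h_o·2πr_oL) = 1/(19.2×2π×0.1282×1) = 0.06466 K/W
R_total = 4.903 K/W
Q = ΔT/R_total = 175/4.903
Q = 35.7 W/m
T_interface = T_inner − Q·ΣR(inner→interface) = 203 − 35.7×3.136

T ≈ 91.1 °C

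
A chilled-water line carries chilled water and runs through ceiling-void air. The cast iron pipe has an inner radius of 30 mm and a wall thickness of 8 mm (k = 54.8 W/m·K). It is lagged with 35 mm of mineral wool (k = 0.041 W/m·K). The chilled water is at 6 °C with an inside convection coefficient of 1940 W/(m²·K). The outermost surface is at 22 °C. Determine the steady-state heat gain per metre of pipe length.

q′ ≈ 6.3 W/m

Per-layer cylindrical resistances, series-summed:
R_inner film = 1/(h_i·2πr₁L) = 1/(1940×2π×0.03×1) = 0.002735 K/W
R_cast iron pipe wall = ln(38/30)/(2π×54.8×1) = 6.865×10^-4 K/W
R_mineral wool = ln(73/38)/(2π×0.041×1) = 2.534 K/W
R_total = 2.538 K/W
Q = ΔT/R_total = 16/2.538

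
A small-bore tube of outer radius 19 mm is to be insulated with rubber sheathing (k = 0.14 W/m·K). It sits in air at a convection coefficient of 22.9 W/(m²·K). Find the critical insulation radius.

r_cr ≈ 6.11 mm

For a cylinder r_cr = k/h = 0.14/22.9
r_cr = 6.11 mm; since the bare radius (19 mm) is above r_cr, any added insulation will reduce heat loss.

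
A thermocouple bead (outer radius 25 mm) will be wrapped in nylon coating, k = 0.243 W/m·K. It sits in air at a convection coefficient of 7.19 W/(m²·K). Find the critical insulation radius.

r_cr ≈ 67.6 mm

For a sphere r_cr = 2k/h = 2×0.243/7.19
r_cr = 67.6 mm; since the bare radius (25 mm) is below r_cr, adding a thin layer of insulation will *increase* heat loss.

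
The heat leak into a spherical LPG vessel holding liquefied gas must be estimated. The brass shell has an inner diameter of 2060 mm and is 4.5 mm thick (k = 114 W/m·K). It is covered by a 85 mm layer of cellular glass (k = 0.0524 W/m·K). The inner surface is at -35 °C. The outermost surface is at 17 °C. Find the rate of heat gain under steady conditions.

Radial (spherical) resistances in series:
R_brass shell = (1/1.03 − 1/1.0345)/(4π×114) = 2.948×10^-6 K/W
R_cellular glass = (1/1.0345 − 1/1.1195)/(4π×0.0524) = 0.1115 K/W
R_total = 0.1115 K/W
Q = ΔT/R_total = 52/0.1115

Q ≈ 467 W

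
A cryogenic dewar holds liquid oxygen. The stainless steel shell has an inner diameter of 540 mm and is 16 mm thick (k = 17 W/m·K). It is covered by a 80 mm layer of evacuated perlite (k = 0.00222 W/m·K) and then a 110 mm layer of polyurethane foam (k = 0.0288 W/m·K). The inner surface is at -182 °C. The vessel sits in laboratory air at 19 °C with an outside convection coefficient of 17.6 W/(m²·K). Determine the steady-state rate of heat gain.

Q ≈ 6.89 W

Spherical conduction: R = (1/r_in − 1/r_out)/(4πk) per layer; series-sum.
R_stainless steel shell = (1/0.27 − 1/0.286)/(4π×17) = 9.699×10^-4 K/W
R_evacuated perlite = (1/0.286 − 1/0.366)/(4π×0.00222) = 27.4 K/W
R_polyurethane foam = (1/0.366 − 1/0.476)/(4π×0.0288) = 1.745 K/W
R_outer film = 1/(h·4πr_o²) = 1/(17.6×4π×0.476²) = 0.01996 K/W
R_total = 29.16 K/W
Q = ΔT/R_total = 201/29.16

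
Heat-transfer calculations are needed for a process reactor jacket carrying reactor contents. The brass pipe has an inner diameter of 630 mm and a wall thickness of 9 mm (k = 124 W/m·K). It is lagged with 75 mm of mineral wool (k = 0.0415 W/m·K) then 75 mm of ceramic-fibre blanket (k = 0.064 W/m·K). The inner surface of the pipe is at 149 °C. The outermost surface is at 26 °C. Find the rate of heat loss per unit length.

q′ ≈ 100 W/m

Cylindrical conduction, so R = ln(r₂/r₁)/(2πkL) per layer, in series:
R_brass pipe wall = ln(324/315)/(2π×124×1) = 3.616×10^-5 K/W
R_mineral wool = ln(399/324)/(2π×0.0415×1) = 0.7985 K/W
R_ceramic-fibre blanket = ln(474/399)/(2π×0.064×1) = 0.4283 K/W
R_total = 1.227 K/W
Q = ΔT/R_total = 123/1.227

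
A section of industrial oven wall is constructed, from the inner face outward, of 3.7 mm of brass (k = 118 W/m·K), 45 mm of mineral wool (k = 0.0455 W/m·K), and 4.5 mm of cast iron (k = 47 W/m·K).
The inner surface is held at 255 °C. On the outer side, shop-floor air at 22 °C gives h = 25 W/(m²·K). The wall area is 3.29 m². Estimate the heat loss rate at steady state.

Q ≈ 745 W

Thermal resistances in series:
R_brass = L/(kA) = 0.0037/(118×3.29) = 9.531×10^-6 K/W
R_mineral wool = L/(kA) = 0.045/(0.0455×3.29) = 0.3006 K/W
R_cast iron = L/(kA) = 0.0045/(47×3.29) = 2.91×10^-5 K/W
R_outer film = 1/(h_o·A) = 1/(25×3.29) = 0.01216 K/W
R_total = 0.3128 K/W
Q = ΔT / R_total = 233 / 0.3128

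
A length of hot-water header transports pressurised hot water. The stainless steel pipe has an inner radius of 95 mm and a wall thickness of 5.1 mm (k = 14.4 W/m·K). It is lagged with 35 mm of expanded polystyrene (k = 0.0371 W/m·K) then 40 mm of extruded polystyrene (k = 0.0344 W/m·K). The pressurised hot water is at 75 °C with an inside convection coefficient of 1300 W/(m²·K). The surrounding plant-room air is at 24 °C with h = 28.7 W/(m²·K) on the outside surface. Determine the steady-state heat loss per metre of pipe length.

q′ ≈ 20.2 W/m

Radial resistances (cylindrical: R_cond = ln(r_o/r_i)/(2πkL), R_conv = 1/(h·2πrL)):
R_inner film = 1/(h_i·2πr₁L) = 1/(1300×2π×0.095×1) = 0.001289 K/W
R_stainless steel pipe wall = ln(100.1/95)/(2π×14.4×1) = 5.78×10^-4 K/W
R_expanded polystyrene = ln(135.1/100.1)/(2π×0.0371×1) = 1.286 K/W
R_extruded polystyrene = ln(175.1/135.1)/(2π×0.0344×1) = 1.2 K/W
R_outer film = 1/(h_o·2πr_oL) = 1/(28.7×2π×0.1751×1) = 0.03167 K/W
R_total = 2.52 K/W
Q = ΔT/R_total = 51/2.52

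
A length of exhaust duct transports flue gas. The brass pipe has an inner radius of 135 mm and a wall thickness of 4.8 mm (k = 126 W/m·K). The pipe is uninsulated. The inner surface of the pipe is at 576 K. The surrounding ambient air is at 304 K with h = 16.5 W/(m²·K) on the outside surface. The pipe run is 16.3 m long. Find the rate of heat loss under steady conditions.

Radial resistances (cylindrical: R_cond = ln(r_o/r_i)/(2πkL), R_conv = 1/(h·2πrL)):
R_brass pipe wall = ln(139.8/135)/(2π×126×16.3) = 2.707×10^-6 K/W
R_outer film = 1/(h_o·2πr_oL) = 1/(16.5×2π×0.1398×16.3) = 0.004233 K/W
R_total = 0.004236 K/W
Q = ΔT/R_total = 272/0.004236

Q ≈ 64200 W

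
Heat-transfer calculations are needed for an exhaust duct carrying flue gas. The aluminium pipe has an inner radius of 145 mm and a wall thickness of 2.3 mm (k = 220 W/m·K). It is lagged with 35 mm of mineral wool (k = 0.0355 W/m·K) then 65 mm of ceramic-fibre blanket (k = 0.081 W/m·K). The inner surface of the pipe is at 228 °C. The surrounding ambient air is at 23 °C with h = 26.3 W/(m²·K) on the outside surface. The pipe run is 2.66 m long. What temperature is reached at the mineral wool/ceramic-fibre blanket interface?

T ≈ 104 °C

For a radial system each layer contributes R = ln(r_out/r_in)/(2πkL); films add R = 1/(hA).
R_aluminium pipe wall = ln(147.3/145)/(2π×220×2.66) = 4.28×10^-6 K/W
R_mineral wool = ln(182.3/147.3)/(2π×0.0355×2.66) = 0.3593 K/W
R_ceramic-fibre blanket = ln(247.3/182.3)/(2π×0.081×2.66) = 0.2253 K/W
R_outer film = 1/(h_o·2πr_oL) = 1/(26.3×2π×0.2473×2.66) = 0.009199 K/W
R_total = 0.5938 K/W
Q = ΔT/R_total = 205/0.5938
Q = 345 W
T_interface = T_inner − Q·ΣR(inner→interface) = 228 − 345×0.3593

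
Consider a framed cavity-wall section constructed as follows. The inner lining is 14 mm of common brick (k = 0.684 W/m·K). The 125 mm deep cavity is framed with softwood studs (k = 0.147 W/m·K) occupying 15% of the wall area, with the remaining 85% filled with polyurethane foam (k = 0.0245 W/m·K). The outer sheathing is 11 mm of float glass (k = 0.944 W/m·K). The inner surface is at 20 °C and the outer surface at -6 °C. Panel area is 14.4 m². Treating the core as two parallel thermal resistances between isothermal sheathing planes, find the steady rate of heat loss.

Sheathing layers in series; stud and cavity paths in parallel between them.
R_inner = 0.014/(0.684×14.4) = 0.001421 K/W
R_stud  = 0.125/(0.147×0.15×14.4) = 0.3937 K/W
R_cav   = 0.125/(0.0245×0.85×14.4) = 0.4168 K/W
1/R_core = 1/R_stud + 1/R_cav → R_core = 0.2025 K/W
R_outer = 0.011/(0.944×14.4) = 8.092×10^-4 K/W
R_total = 0.2047 K/W
Q = ΔT/R_total = 26/0.2047

Q ≈ 127 W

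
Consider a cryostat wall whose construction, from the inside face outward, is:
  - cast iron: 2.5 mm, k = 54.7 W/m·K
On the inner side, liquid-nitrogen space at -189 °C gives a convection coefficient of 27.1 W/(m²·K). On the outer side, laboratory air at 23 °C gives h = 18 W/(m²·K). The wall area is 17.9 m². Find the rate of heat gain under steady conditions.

Q ≈ 41000 W

Thermal resistances in series:
R_inner film = 1/(h_i·A) = 1/(27.1×17.9) = 0.002061 K/W
R_cast iron = L/(kA) = 0.0025/(54.7×17.9) = 2.553×10^-6 K/W
R_outer film = 1/(h_o·A) = 1/(18×17.9) = 0.003104 K/W
R_total = 0.005168 K/W
Q = ΔT / R_total = 212 / 0.005168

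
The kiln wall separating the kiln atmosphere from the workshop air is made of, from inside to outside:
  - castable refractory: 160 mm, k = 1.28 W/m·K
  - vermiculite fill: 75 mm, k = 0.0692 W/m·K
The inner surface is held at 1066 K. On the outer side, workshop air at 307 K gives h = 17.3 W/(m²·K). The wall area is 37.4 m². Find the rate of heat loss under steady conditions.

Q ≈ 22400 W

Treating each layer as a thermal resistance in series:
R_castable refractory = L/(kA) = 0.16/(1.28×37.4) = 0.003342 K/W
R_vermiculite fill = L/(kA) = 0.075/(0.0692×37.4) = 0.02898 K/W
R_outer film = 1/(h_o·A) = 1/(17.3×37.4) = 0.001546 K/W
R_total = 0.03387 K/W
Q = ΔT / R_total = 759 / 0.03387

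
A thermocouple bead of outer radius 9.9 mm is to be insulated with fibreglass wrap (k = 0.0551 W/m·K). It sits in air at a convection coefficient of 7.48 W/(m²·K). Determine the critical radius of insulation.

r_cr ≈ 14.7 mm

For a sphere r_cr = 2k/h = 2×0.0551/7.48
r_cr = 14.7 mm; since the bare radius (9.9 mm) is below r_cr, adding a thin layer of insulation will *increase* heat loss.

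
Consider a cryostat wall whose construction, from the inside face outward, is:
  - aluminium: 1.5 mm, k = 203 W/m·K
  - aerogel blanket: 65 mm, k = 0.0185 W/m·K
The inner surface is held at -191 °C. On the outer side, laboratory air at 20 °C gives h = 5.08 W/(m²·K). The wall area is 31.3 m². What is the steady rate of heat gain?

Q ≈ 1780 W

Thermal resistances in series:
R_aluminium = L/(kA) = 0.0015/(203×31.3) = 2.361×10^-7 K/W
R_aerogel blanket = L/(kA) = 0.065/(0.0185×31.3) = 0.1123 K/W
R_outer film = 1/(h_o·A) = 1/(5.08×31.3) = 0.006289 K/W
R_total = 0.1185 K/W
Q = ΔT / R_total = 211 / 0.1185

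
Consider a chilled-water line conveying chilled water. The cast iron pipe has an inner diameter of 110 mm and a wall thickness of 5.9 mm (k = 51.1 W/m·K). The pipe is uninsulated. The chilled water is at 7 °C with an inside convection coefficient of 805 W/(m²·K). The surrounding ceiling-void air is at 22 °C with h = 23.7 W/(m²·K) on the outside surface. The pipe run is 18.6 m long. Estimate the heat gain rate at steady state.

Q ≈ 2440 W

For a radial system each layer contributes R = ln(r_out/r_in)/(2πkL); films add R = 1/(hA).
R_inner film = 1/(h_i·2πr₁L) = 1/(805×2π×0.055×18.6) = 1.933×10^-4 K/W
R_cast iron pipe wall = ln(60.9/55)/(2π×51.1×18.6) = 1.706×10^-5 K/W
R_outer film = 1/(h_o·2πr_oL) = 1/(23.7×2π×0.0609×18.6) = 0.005928 K/W
R_total = 0.006139 K/W
Q = ΔT/R_total = 15/0.006139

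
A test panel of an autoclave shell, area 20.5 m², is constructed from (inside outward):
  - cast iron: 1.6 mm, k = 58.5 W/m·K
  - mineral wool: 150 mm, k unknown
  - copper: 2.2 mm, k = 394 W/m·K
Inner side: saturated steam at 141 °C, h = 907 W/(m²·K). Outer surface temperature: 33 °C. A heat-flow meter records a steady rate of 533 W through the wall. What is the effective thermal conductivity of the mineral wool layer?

Series thermal resistances:
R_inner film = 1/(h_i·A) = 1/(907×20.5) = 5.378×10^-5 K/W
R_cast iron = L/(kA) = 0.0016/(58.5×20.5) = 1.334×10^-6 K/W
R_copper = L/(kA) = 0.0022/(394×20.5) = 2.724×10^-7 K/W
Sum of known resistances R_other = 5.539×10^-5 K/W
Total R = ΔT/Q = 108/533 = 0.2026 K/W
R_mineral wool = R_total − R_other = 0.2026 K/W
k = L/(R·A) = 0.15/(0.2026×20.5)

k ≈ 0.0361 W/(m·K)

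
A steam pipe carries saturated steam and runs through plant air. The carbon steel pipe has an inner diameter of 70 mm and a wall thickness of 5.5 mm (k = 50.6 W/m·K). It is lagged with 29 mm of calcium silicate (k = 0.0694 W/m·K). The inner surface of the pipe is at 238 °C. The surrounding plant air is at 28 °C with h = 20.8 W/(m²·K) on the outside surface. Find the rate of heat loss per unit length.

Treating each annulus and film as a series resistance:
R_carbon steel pipe wall = ln(40.5/35)/(2π×50.6×1) = 4.591×10^-4 K/W
R_calcium silicate = ln(69.5/40.5)/(2π×0.0694×1) = 1.238 K/W
R_outer film = 1/(h_o·2πr_oL) = 1/(20.8×2π×0.0695×1) = 0.1101 K/W
R_total = 1.349 K/W
Q = ΔT/R_total = 210/1.349

q′ ≈ 156 W/m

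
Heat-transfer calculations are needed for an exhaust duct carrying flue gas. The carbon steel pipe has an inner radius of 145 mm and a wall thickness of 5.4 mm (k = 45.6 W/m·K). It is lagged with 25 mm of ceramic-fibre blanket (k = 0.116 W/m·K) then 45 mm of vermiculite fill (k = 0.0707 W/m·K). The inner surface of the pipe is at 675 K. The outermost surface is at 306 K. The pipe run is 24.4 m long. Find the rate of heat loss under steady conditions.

Cylindrical conduction, so R = ln(r₂/r₁)/(2πkL) per layer, in series:
R_carbon steel pipe wall = ln(150.4/145)/(2π×45.6×24.4) = 5.23×10^-6 K/W
R_ceramic-fibre blanket = ln(175.4/150.4)/(2π×0.116×24.4) = 0.008647 K/W
R_vermiculite fill = ln(220.4/175.4)/(2π×0.0707×24.4) = 0.02107 K/W
R_total = 0.02972 K/W
Q = ΔT/R_total = 369/0.02972

Q ≈ 12400 W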